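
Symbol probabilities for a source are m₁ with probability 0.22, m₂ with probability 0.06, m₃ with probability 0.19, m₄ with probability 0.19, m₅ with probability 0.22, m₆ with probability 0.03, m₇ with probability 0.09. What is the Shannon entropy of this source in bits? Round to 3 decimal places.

2.580 bits

H = −Σ pᵢ log₂ pᵢ.
−0.22·log₂(0.22) = 0.4806
−0.06·log₂(0.06) = 0.2435
−0.19·log₂(0.19) = 0.4552
−0.19·log₂(0.19) = 0.4552
−0.22·log₂(0.22) = 0.4806
−0.03·log₂(0.03) = 0.1518
−0.09·log₂(0.09) = 0.3127
Sum ≈ 2.5796 → 2.580 bits.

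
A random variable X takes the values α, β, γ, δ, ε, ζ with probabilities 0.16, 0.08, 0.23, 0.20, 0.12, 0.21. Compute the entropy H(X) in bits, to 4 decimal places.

H = −Σ pᵢ log₂ pᵢ.
−0.16·log₂(0.16) = 0.4230
−0.08·log₂(0.08) = 0.2915
−0.23·log₂(0.23) = 0.4877
−0.20·log₂(0.20) = 0.4644
−0.12·log₂(0.12) = 0.3671
−0.21·log₂(0.21) = 0.4728
Sum ≈ 2.5065 → 2.5065 bits.

2.5065 bits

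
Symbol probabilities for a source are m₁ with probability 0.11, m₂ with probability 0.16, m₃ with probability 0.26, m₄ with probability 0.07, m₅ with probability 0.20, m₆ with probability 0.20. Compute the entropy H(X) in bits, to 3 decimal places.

2.476 bits

H = −Σ pᵢ log₂ pᵢ.
−0.11·log₂(0.11) = 0.3503
−0.16·log₂(0.16) = 0.4230
−0.26·log₂(0.26) = 0.5053
−0.07·log₂(0.07) = 0.2686
−0.20·log₂(0.20) = 0.4644
−0.20·log₂(0.20) = 0.4644
Sum ≈ 2.4759 → 2.476 bits.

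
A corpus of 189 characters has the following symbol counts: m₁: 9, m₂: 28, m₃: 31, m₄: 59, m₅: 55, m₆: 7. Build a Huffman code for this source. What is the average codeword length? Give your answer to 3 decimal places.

2.317 bits/symbol

Probabilities are the counts divided by 189.
Repeatedly combine the two least-probable nodes; the expected code length is the sum of the merged weights.
merge 1/27 + 1/21 → 16/189
merge 16/189 + 4/27 → 44/189
merge 31/189 + 44/189 → 25/63
merge 55/189 + 59/189 → 38/63
merge 25/63 + 38/63 → 1
L = 16/189 + 44/189 + 25/63 + 38/63 + 1 = 146/63 ≈ 2.317 bits/symbol.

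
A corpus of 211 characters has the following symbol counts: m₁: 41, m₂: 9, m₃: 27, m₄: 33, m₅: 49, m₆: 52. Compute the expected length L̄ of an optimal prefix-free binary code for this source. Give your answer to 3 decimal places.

2.498 bits/symbol

Probabilities are the counts divided by 211.
Repeatedly combine the two least-probable nodes; the expected code length is the sum of the merged weights.
merge 9/211 + 27/211 → 36/211
merge 33/211 + 36/211 → 69/211
merge 41/211 + 49/211 → 90/211
merge 52/211 + 69/211 → 121/211
merge 90/211 + 121/211 → 1
L = 36/211 + 69/211 + 90/211 + 121/211 + 1 = 527/211 ≈ 2.498 bits/symbol.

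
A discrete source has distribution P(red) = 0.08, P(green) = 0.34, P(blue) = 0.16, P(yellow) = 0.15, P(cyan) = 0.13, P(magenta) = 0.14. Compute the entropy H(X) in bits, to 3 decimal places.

2.434 bits

H = −Σ pᵢ log₂ pᵢ.
−0.08·log₂(0.08) = 0.2915
−0.34·log₂(0.34) = 0.5292
−0.16·log₂(0.16) = 0.4230
−0.15·log₂(0.15) = 0.4105
−0.13·log₂(0.13) = 0.3826
−0.14·log₂(0.14) = 0.3971
Sum ≈ 2.4340 → 2.434 bits.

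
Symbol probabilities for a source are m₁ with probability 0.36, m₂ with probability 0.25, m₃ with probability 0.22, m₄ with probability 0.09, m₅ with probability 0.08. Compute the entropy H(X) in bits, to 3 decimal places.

H = −Σ pᵢ log₂ pᵢ.
−0.36·log₂(0.36) = 0.5306
−0.25·log₂(0.25) = 0.5000
−0.22·log₂(0.22) = 0.4806
−0.09·log₂(0.09) = 0.3127
−0.08·log₂(0.08) = 0.2915
Sum ≈ 2.1154 → 2.115 bits.

2.115 bits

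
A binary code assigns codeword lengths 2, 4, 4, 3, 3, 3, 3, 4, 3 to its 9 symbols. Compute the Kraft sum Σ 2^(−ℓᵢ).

1.0625

With common denominator 2^4 = 16: Σ 2^(−ℓᵢ) = 4/16 + 1/16 + 1/16 + 2/16 + 2/16 + 2/16 + 2/16 + 1/16 + 2/16 = 17/16 = 1.0625.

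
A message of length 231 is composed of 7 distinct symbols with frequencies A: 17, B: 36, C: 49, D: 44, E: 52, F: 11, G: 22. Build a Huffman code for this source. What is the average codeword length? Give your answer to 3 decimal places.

2.684 bits/symbol

Probabilities are the counts divided by 231.
Repeatedly combine the two least-probable nodes; the expected code length is the sum of the merged weights.
merge 1/21 + 17/231 → 4/33
merge 2/21 + 4/33 → 50/231
merge 12/77 + 4/21 → 80/231
merge 7/33 + 50/231 → 3/7
merge 52/231 + 80/231 → 4/7
merge 3/7 + 4/7 → 1
L = 4/33 + 50/231 + 80/231 + 3/7 + 4/7 + 1 = 620/231 ≈ 2.684 bits/symbol.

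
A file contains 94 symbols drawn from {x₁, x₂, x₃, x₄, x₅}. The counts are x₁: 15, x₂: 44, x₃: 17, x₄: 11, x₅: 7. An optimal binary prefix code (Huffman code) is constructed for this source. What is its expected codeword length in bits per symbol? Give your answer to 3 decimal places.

2.064 bits/symbol

Probabilities are the counts divided by 94.
Repeatedly combine the two least-probable nodes; the expected code length is the sum of the merged weights.
merge 7/94 + 11/94 → 9/47
merge 15/94 + 17/94 → 16/47
merge 9/47 + 16/47 → 25/47
merge 22/47 + 25/47 → 1
L = 9/47 + 16/47 + 25/47 + 1 = 97/47 ≈ 2.064 bits/symbol.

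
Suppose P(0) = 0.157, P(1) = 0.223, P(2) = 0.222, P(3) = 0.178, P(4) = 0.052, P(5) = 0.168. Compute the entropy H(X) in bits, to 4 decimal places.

2.4816 bits

H = −Σ pᵢ log₂ pᵢ.
−0.157·log₂(0.157) = 0.4194
−0.223·log₂(0.223) = 0.4828
−0.222·log₂(0.222) = 0.4820
−0.178·log₂(0.178) = 0.4432
−0.052·log₂(0.052) = 0.2218
−0.168·log₂(0.168) = 0.4323
Sum ≈ 2.4816 → 2.4816 bits.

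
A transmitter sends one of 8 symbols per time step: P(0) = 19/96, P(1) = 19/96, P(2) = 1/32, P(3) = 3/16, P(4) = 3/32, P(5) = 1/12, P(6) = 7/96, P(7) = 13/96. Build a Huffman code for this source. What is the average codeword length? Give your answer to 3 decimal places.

2.885 bits/symbol

Repeatedly combine the two least-probable nodes; the expected code length is the sum of the merged weights.
merge 1/32 + 7/96 → 5/48
merge 1/12 + 3/32 → 17/96
merge 5/48 + 13/96 → 23/96
merge 17/96 + 3/16 → 35/96
merge 19/96 + 19/96 → 19/48
merge 23/96 + 35/96 → 29/48
merge 19/48 + 29/48 → 1
L = 5/48 + 17/96 + 23/96 + 35/96 + 19/48 + 29/48 + 1 = 277/96 ≈ 2.885 bits/symbol.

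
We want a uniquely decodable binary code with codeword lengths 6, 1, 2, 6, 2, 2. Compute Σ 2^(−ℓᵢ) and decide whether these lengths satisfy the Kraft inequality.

With common denominator 2^6 = 64: Σ 2^(−ℓᵢ) = 1/64 + 32/64 + 16/64 + 1/64 + 16/64 + 16/64 = 82/64 = 1.28125.
Kraft's inequality requires Σ ≤ 1; here Σ = 1.28125 > 1, so no such prefix code exists.

1.28125; no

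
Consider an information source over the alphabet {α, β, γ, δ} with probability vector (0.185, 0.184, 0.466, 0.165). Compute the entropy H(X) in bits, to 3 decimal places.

H = −Σ pᵢ log₂ pᵢ.
−0.185·log₂(0.185) = 0.4504
−0.184·log₂(0.184) = 0.4494
−0.466·log₂(0.466) = 0.5133
−0.165·log₂(0.165) = 0.4289
Sum ≈ 1.8420 → 1.842 bits.

1.842 bits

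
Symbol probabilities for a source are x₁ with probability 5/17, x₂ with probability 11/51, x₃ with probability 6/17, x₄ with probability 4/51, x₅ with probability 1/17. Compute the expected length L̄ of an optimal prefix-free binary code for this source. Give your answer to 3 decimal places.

2.137 bits/symbol

Repeatedly combine the two least-probable nodes; the expected code length is the sum of the merged weights.
merge 1/17 + 4/51 → 7/51
merge 7/51 + 11/51 → 6/17
merge 5/17 + 6/17 → 11/17
merge 6/17 + 11/17 → 1
L = 7/51 + 6/17 + 11/17 + 1 = 109/51 ≈ 2.137 bits/symbol.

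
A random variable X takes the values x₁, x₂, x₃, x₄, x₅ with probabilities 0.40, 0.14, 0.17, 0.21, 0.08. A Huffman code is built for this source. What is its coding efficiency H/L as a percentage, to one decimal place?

96.6%

Entropy H = −Σ p log₂ p ≈ 2.1248 bits.
Huffman merges: 2/25+7/50→11/50; 17/100+21/100→19/50; 11/50+19/50→3/5; 2/5+3/5→1. L = 11/5 ≈ 2.2000.
Efficiency = H/L = 2.1248/2.2000 = 96.6%.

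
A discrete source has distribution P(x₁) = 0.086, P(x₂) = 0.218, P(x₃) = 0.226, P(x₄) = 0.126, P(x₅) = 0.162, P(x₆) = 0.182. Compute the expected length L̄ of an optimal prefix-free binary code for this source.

2.556 bits/symbol

Repeatedly combine the two least-probable nodes; the expected code length is the sum of the merged weights.
merge 43/500 + 63/500 → 53/250
merge 81/500 + 91/500 → 43/125
merge 53/250 + 109/500 → 43/100
merge 113/500 + 43/125 → 57/100
merge 43/100 + 57/100 → 1
L = 53/250 + 43/125 + 43/100 + 57/100 + 1 = 639/250 = 2.556 bits/symbol.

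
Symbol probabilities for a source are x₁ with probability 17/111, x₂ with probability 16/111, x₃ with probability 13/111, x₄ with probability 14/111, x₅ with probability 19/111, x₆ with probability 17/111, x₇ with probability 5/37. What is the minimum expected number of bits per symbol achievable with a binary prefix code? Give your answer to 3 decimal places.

2.829 bits/symbol

Repeatedly combine the two least-probable nodes; the expected code length is the sum of the merged weights.
merge 13/111 + 14/111 → 9/37
merge 5/37 + 16/111 → 31/111
merge 17/111 + 17/111 → 34/111
merge 19/111 + 9/37 → 46/111
merge 31/111 + 34/111 → 65/111
merge 46/111 + 65/111 → 1
L = 9/37 + 31/111 + 34/111 + 46/111 + 65/111 + 1 = 314/111 ≈ 2.829 bits/symbol.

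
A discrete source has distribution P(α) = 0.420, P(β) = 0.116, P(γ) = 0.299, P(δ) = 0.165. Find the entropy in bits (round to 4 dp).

H = −Σ pᵢ log₂ pᵢ.
−0.420·log₂(0.420) = 0.5256
−0.116·log₂(0.116) = 0.3605
−0.299·log₂(0.299) = 0.5208
−0.165·log₂(0.165) = 0.4289
Sum ≈ 1.8359 → 1.8359 bits.

1.8359 bits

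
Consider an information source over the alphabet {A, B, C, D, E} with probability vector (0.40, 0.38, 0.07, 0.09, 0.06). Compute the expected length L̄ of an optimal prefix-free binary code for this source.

Repeatedly combine the two least-probable nodes; the expected code length is the sum of the merged weights.
merge 3/50 + 7/100 → 13/100
merge 9/100 + 13/100 → 11/50
merge 11/50 + 19/50 → 3/5
merge 2/5 + 3/5 → 1
L = 13/100 + 11/50 + 3/5 + 1 = 39/20 = 1.95 bits/symbol.

1.95 bits/symbol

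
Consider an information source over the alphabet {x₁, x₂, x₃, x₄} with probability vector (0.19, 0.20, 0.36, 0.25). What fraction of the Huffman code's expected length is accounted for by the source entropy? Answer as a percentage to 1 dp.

97.5%

Entropy H = −Σ p log₂ p ≈ 1.9502 bits.
Huffman merges: 19/100+1/5→39/100; 1/4+9/25→61/100; 39/100+61/100→1. L = 2 ≈ 2.0000.
Efficiency = H/L = 1.9502/2.0000 = 97.5%.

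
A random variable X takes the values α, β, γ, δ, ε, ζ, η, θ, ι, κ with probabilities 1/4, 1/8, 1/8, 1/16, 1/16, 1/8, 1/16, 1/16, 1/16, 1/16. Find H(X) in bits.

3.125 bits

Each probability is a power of 1/2, so log₂(1/p) is an integer.
H = Σ p·log₂(1/p) = 1/4·2 + 1/8·3 + 1/8·3 + 1/16·4 + 1/16·4 + 1/8·3 + 1/16·4 + 1/16·4 + 1/16·4 + 1/16·4 = 3.125 bits.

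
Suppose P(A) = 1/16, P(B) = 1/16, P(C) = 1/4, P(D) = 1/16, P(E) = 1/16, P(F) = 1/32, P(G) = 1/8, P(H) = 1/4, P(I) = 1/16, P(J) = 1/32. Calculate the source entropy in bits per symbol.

Each probability is a power of 1/2, so log₂(1/p) is an integer.
H = Σ p·log₂(1/p) = 1/16·4 + 1/16·4 + 1/4·2 + 1/16·4 + 1/16·4 + 1/32·5 + 1/8·3 + 1/4·2 + 1/16·4 + 1/32·5 = 2.9375 bits.

2.9375 bits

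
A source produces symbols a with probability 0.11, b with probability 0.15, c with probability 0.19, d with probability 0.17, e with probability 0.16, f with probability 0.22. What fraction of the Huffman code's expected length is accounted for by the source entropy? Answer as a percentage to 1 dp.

Entropy H = −Σ p log₂ p ≈ 2.5542 bits.
Huffman merges: 11/100+3/20→13/50; 4/25+17/100→33/100; 19/100+11/50→41/100; 13/50+33/100→59/100; 41/100+59/100→1. L = 259/100 ≈ 2.5900.
Efficiency = H/L = 2.5542/2.5900 = 98.6%.

98.6%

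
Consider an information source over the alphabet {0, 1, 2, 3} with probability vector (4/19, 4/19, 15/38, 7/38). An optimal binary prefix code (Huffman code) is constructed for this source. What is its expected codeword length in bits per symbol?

2 bits/symbol

Repeatedly combine the two least-probable nodes; the expected code length is the sum of the merged weights.
merge 7/38 + 4/19 → 15/38
merge 4/19 + 15/38 → 23/38
merge 15/38 + 23/38 → 1
L = 15/38 + 23/38 + 1 = 2 bits/symbol.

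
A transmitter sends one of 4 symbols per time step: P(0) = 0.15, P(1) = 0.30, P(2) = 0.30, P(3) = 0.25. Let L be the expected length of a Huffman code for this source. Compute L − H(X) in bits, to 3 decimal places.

0.047 bits

Entropy H = −Σ p log₂ p ≈ 1.9527 bits.
Huffman merges: 3/20+1/4→2/5; 3/10+3/10→3/5; 2/5+3/5→1. L = 2 ≈ 2.0000.
L − H = 2.0000 − 1.9527 = 0.047 bits.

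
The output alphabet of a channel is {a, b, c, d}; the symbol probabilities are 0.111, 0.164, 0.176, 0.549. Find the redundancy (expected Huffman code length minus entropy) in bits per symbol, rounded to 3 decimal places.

Entropy H = −Σ p log₂ p ≈ 1.6958 bits.
Huffman merges: 111/1000+41/250→11/40; 22/125+11/40→451/1000; 451/1000+549/1000→1. L = 863/500 ≈ 1.7260.
L − H = 1.7260 − 1.6958 = 0.030 bits.

0.030 bits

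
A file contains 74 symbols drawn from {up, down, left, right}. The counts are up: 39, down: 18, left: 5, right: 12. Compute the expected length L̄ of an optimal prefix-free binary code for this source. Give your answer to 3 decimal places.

Probabilities are the counts divided by 74.
Repeatedly combine the two least-probable nodes; the expected code length is the sum of the merged weights.
merge 5/74 + 6/37 → 17/74
merge 17/74 + 9/37 → 35/74
merge 35/74 + 39/74 → 1
L = 17/74 + 35/74 + 1 = 63/37 ≈ 1.703 bits/symbol.

1.703 bits/symbol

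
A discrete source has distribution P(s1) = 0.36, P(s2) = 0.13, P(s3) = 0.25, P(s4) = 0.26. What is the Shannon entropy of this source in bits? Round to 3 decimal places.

1.919 bits

H = −Σ pᵢ log₂ pᵢ.
−0.36·log₂(0.36) = 0.5306
−0.13·log₂(0.13) = 0.3826
−0.25·log₂(0.25) = 0.5000
−0.26·log₂(0.26) = 0.5053
Sum ≈ 1.9185 → 1.919 bits.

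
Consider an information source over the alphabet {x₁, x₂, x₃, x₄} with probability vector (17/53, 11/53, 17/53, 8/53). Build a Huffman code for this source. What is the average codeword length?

2 bits/symbol

Repeatedly combine the two least-probable nodes; the expected code length is the sum of the merged weights.
merge 8/53 + 11/53 → 19/53
merge 17/53 + 17/53 → 34/53
merge 19/53 + 34/53 → 1
L = 19/53 + 34/53 + 1 = 2 bits/symbol.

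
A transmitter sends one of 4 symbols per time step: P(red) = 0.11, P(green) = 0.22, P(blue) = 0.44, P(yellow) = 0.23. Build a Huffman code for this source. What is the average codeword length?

1.89 bits/symbol

Repeatedly combine the two least-probable nodes; the expected code length is the sum of the merged weights.
merge 11/100 + 11/50 → 33/100
merge 23/100 + 33/100 → 14/25
merge 11/25 + 14/25 → 1
L = 33/100 + 14/25 + 1 = 189/100 = 1.89 bits/symbol.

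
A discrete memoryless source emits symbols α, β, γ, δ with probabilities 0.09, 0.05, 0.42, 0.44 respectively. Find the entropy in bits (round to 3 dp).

1.576 bits

H = −Σ pᵢ log₂ pᵢ.
−0.09·log₂(0.09) = 0.3127
−0.05·log₂(0.05) = 0.2161
−0.42·log₂(0.42) = 0.5256
−0.44·log₂(0.44) = 0.5211
Sum ≈ 1.5755 → 1.576 bits.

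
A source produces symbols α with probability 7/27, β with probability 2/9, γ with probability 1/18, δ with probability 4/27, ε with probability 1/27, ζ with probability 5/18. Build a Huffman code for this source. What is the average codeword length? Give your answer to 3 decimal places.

Repeatedly combine the two least-probable nodes; the expected code length is the sum of the merged weights.
merge 1/27 + 1/18 → 5/54
merge 5/54 + 4/27 → 13/54
merge 2/9 + 13/54 → 25/54
merge 7/27 + 5/18 → 29/54
merge 25/54 + 29/54 → 1
L = 5/54 + 13/54 + 25/54 + 29/54 + 1 = 7/3 ≈ 2.333 bits/symbol.

2.333 bits/symbol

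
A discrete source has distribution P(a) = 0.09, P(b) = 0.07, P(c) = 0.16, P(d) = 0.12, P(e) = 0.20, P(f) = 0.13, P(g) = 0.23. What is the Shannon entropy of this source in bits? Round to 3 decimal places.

H = −Σ pᵢ log₂ pᵢ.
−0.09·log₂(0.09) = 0.3127
−0.07·log₂(0.07) = 0.2686
−0.16·log₂(0.16) = 0.4230
−0.12·log₂(0.12) = 0.3671
−0.20·log₂(0.20) = 0.4644
−0.13·log₂(0.13) = 0.3826
−0.23·log₂(0.23) = 0.4877
Sum ≈ 2.7060 → 2.706 bits.

2.706 bits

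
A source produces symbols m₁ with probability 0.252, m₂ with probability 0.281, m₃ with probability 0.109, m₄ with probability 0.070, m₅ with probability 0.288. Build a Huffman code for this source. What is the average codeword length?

Repeatedly combine the two least-probable nodes; the expected code length is the sum of the merged weights.
merge 7/100 + 109/1000 → 179/1000
merge 179/1000 + 63/250 → 431/1000
merge 281/1000 + 36/125 → 569/1000
merge 431/1000 + 569/1000 → 1
L = 179/1000 + 431/1000 + 569/1000 + 1 = 2179/1000 = 2.179 bits/symbol.

2.179 bits/symbol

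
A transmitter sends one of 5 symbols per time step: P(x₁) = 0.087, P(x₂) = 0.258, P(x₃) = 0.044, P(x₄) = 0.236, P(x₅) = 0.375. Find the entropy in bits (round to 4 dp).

H = −Σ pᵢ log₂ pᵢ.
−0.087·log₂(0.087) = 0.3065
−0.258·log₂(0.258) = 0.5043
−0.044·log₂(0.044) = 0.1983
−0.236·log₂(0.236) = 0.4916
−0.375·log₂(0.375) = 0.5306
Sum ≈ 2.0313 → 2.0313 bits.

2.0313 bits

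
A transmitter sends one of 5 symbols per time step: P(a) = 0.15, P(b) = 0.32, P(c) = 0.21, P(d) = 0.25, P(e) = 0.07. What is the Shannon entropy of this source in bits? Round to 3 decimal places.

2.178 bits

H = −Σ pᵢ log₂ pᵢ.
−0.15·log₂(0.15) = 0.4105
−0.32·log₂(0.32) = 0.5260
−0.21·log₂(0.21) = 0.4728
−0.25·log₂(0.25) = 0.5000
−0.07·log₂(0.07) = 0.2686
Sum ≈ 2.1780 → 2.178 bits.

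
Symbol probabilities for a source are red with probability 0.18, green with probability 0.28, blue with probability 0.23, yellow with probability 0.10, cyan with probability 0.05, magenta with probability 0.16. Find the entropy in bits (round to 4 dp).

H = −Σ pᵢ log₂ pᵢ.
−0.18·log₂(0.18) = 0.4453
−0.28·log₂(0.28) = 0.5142
−0.23·log₂(0.23) = 0.4877
−0.10·log₂(0.10) = 0.3322
−0.05·log₂(0.05) = 0.2161
−0.16·log₂(0.16) = 0.4230
Sum ≈ 2.4185 → 2.4185 bits.

2.4185 bits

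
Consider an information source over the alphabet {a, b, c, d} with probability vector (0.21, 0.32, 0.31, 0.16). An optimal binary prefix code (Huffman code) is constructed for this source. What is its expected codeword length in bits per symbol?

Repeatedly combine the two least-probable nodes; the expected code length is the sum of the merged weights.
merge 4/25 + 21/100 → 37/100
merge 31/100 + 8/25 → 63/100
merge 37/100 + 63/100 → 1
L = 37/100 + 63/100 + 1 = 2 bits/symbol.

2 bits/symbol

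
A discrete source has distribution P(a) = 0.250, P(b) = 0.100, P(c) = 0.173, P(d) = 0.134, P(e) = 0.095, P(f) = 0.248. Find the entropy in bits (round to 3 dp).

H = −Σ pᵢ log₂ pᵢ.
−0.250·log₂(0.250) = 0.5000
−0.100·log₂(0.100) = 0.3322
−0.173·log₂(0.173) = 0.4379
−0.134·log₂(0.134) = 0.3886
−0.095·log₂(0.095) = 0.3226
−0.248·log₂(0.248) = 0.4989
Sum ≈ 2.4801 → 2.480 bits.

2.480 bits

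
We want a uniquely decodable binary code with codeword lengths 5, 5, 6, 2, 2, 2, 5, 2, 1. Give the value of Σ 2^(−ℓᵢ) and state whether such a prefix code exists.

With common denominator 2^6 = 64: Σ 2^(−ℓᵢ) = 2/64 + 2/64 + 1/64 + 16/64 + 16/64 + 16/64 + 2/64 + 16/64 + 32/64 = 103/64 = 1.609375.
Kraft's inequality requires Σ ≤ 1; here Σ = 1.609375 > 1, so no such prefix code exists.

1.609375; no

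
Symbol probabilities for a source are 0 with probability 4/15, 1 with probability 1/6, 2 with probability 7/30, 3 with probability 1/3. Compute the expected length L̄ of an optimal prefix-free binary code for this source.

Repeatedly combine the two least-probable nodes; the expected code length is the sum of the merged weights.
merge 1/6 + 7/30 → 2/5
merge 4/15 + 1/3 → 3/5
merge 2/5 + 3/5 → 1
L = 2/5 + 3/5 + 1 = 2 bits/symbol.

2 bits/symbol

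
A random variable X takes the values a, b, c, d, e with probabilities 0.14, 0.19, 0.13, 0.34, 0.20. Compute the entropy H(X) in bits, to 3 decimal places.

H = −Σ pᵢ log₂ pᵢ.
−0.14·log₂(0.14) = 0.3971
−0.19·log₂(0.19) = 0.4552
−0.13·log₂(0.13) = 0.3826
−0.34·log₂(0.34) = 0.5292
−0.20·log₂(0.20) = 0.4644
Sum ≈ 2.2285 → 2.229 bits.

2.229 bits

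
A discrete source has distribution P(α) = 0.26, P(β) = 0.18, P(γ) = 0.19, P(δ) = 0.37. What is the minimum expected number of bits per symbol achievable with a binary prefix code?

Repeatedly combine the two least-probable nodes; the expected code length is the sum of the merged weights.
merge 9/50 + 19/100 → 37/100
merge 13/50 + 37/100 → 63/100
merge 37/100 + 63/100 → 1
L = 37/100 + 63/100 + 1 = 2 bits/symbol.

2 bits/symbol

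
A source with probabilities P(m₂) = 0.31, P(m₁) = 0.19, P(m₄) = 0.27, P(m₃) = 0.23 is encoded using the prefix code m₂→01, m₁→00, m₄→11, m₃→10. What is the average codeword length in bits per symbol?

L̄ = Σ pᵢ·ℓᵢ = 0.31·2 + 0.19·2 + 0.27·2 + 0.23·2 = 2 bits/symbol.

2 bits/symbol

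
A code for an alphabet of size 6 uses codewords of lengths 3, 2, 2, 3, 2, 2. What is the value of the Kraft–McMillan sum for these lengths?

1.25

With common denominator 2^3 = 8: Σ 2^(−ℓᵢ) = 1/8 + 2/8 + 2/8 + 1/8 + 2/8 + 2/8 = 10/8 = 1.25.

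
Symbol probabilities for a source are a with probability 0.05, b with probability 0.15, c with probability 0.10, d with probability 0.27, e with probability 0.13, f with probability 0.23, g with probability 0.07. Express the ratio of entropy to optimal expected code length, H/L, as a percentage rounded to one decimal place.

Entropy H = −Σ p log₂ p ≈ 2.6077 bits.
Huffman merges: 1/20+7/100→3/25; 1/10+3/25→11/50; 13/100+3/20→7/25; 11/50+23/100→9/20; 27/100+7/25→11/20; 9/20+11/20→1. L = 131/50 ≈ 2.6200.
Efficiency = H/L = 2.6077/2.6200 = 99.5%.

99.5%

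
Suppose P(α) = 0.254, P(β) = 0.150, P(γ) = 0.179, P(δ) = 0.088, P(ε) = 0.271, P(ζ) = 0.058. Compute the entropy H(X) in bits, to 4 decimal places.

H = −Σ pᵢ log₂ pᵢ.
−0.254·log₂(0.254) = 0.5022
−0.150·log₂(0.150) = 0.4105
−0.179·log₂(0.179) = 0.4443
−0.088·log₂(0.088) = 0.3086
−0.271·log₂(0.271) = 0.5105
−0.058·log₂(0.058) = 0.2383
Sum ≈ 2.4143 → 2.4143 bits.

2.4143 bits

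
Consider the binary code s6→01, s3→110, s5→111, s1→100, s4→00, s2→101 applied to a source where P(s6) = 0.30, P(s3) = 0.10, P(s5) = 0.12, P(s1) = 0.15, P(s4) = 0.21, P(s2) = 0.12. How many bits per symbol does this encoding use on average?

2.49 bits/symbol

L̄ = Σ pᵢ·ℓᵢ = 0.30·2 + 0.10·3 + 0.12·3 + 0.15·3 + 0.21·2 + 0.12·3 = 2.49 bits/symbol.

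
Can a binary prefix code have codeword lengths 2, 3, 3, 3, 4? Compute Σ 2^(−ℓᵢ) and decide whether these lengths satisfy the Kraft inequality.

With common denominator 2^4 = 16: Σ 2^(−ℓᵢ) = 4/16 + 2/16 + 2/16 + 2/16 + 1/16 = 11/16 = 0.6875.
Kraft's inequality requires Σ ≤ 1; here Σ = 0.6875 ≤ 1, so such a prefix code exists.

0.6875; yes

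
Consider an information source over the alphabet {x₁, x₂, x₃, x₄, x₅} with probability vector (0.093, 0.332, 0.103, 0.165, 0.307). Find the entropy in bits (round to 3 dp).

2.137 bits

H = −Σ pᵢ log₂ pᵢ.
−0.093·log₂(0.093) = 0.3187
−0.332·log₂(0.332) = 0.5281
−0.103·log₂(0.103) = 0.3378
−0.165·log₂(0.165) = 0.4289
−0.307·log₂(0.307) = 0.5230
Sum ≈ 2.1365 → 2.137 bits.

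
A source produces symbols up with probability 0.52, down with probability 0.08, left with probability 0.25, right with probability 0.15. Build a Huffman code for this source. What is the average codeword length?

Repeatedly combine the two least-probable nodes; the expected code length is the sum of the merged weights.
merge 2/25 + 3/20 → 23/100
merge 23/100 + 1/4 → 12/25
merge 12/25 + 13/25 → 1
L = 23/100 + 12/25 + 1 = 171/100 = 1.71 bits/symbol.

1.71 bits/symbol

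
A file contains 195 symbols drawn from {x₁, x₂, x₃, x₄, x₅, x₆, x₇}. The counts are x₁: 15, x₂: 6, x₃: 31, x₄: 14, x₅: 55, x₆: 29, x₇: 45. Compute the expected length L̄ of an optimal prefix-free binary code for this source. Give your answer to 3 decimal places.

2.590 bits/symbol

Probabilities are the counts divided by 195.
Repeatedly combine the two least-probable nodes; the expected code length is the sum of the merged weights.
merge 2/65 + 14/195 → 4/39
merge 1/13 + 4/39 → 7/39
merge 29/195 + 31/195 → 4/13
merge 7/39 + 3/13 → 16/39
merge 11/39 + 4/13 → 23/39
merge 16/39 + 23/39 → 1
L = 4/39 + 7/39 + 4/13 + 16/39 + 23/39 + 1 = 101/39 ≈ 2.590 bits/symbol.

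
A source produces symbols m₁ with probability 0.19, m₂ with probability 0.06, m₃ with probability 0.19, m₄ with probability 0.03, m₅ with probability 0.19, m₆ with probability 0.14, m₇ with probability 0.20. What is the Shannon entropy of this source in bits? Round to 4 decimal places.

H = −Σ pᵢ log₂ pᵢ.
−0.19·log₂(0.19) = 0.4552
−0.06·log₂(0.06) = 0.2435
−0.19·log₂(0.19) = 0.4552
−0.03·log₂(0.03) = 0.1518
−0.19·log₂(0.19) = 0.4552
−0.14·log₂(0.14) = 0.3971
−0.20·log₂(0.20) = 0.4644
Sum ≈ 2.6225 → 2.6225 bits.

2.6225 bits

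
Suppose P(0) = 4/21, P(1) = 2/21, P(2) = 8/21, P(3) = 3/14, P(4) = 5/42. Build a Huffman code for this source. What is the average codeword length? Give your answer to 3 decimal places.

Repeatedly combine the two least-probable nodes; the expected code length is the sum of the merged weights.
merge 2/21 + 5/42 → 3/14
merge 4/21 + 3/14 → 17/42
merge 3/14 + 8/21 → 25/42
merge 17/42 + 25/42 → 1
L = 3/14 + 17/42 + 25/42 + 1 = 31/14 ≈ 2.214 bits/symbol.

2.214 bits/symbol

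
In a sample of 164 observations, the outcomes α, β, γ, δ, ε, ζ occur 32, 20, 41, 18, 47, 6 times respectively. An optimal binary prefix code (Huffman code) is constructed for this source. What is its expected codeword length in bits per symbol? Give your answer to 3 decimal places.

Probabilities are the counts divided by 164.
Repeatedly combine the two least-probable nodes; the expected code length is the sum of the merged weights.
merge 3/82 + 9/82 → 6/41
merge 5/41 + 6/41 → 11/41
merge 8/41 + 1/4 → 73/164
merge 11/41 + 47/164 → 91/164
merge 73/164 + 91/164 → 1
L = 6/41 + 11/41 + 73/164 + 91/164 + 1 = 99/41 ≈ 2.415 bits/symbol.

2.415 bits/symbol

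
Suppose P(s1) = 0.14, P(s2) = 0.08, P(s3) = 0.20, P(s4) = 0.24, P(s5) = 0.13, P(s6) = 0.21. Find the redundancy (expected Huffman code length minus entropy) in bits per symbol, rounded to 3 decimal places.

Entropy H = −Σ p log₂ p ≈ 2.5026 bits.
Huffman merges: 2/25+13/100→21/100; 7/50+1/5→17/50; 21/100+21/100→21/50; 6/25+17/50→29/50; 21/50+29/50→1. L = 51/20 ≈ 2.5500.
L − H = 2.5500 − 2.5026 = 0.047 bits.

0.047 bits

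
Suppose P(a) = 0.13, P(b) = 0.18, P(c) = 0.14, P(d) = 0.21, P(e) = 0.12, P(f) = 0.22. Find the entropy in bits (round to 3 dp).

H = −Σ pᵢ log₂ pᵢ.
−0.13·log₂(0.13) = 0.3826
−0.18·log₂(0.18) = 0.4453
−0.14·log₂(0.14) = 0.3971
−0.21·log₂(0.21) = 0.4728
−0.12·log₂(0.12) = 0.3671
−0.22·log₂(0.22) = 0.4806
Sum ≈ 2.5455 → 2.546 bits.

2.546 bits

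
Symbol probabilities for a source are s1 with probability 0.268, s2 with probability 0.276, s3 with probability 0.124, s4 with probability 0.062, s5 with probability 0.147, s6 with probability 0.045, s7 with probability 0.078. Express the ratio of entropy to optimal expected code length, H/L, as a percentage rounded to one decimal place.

Entropy H = −Σ p log₂ p ≈ 2.5389 bits.
Huffman merges: 9/200+31/500→107/1000; 39/500+107/1000→37/200; 31/250+147/1000→271/1000; 37/200+67/250→453/1000; 271/1000+69/250→547/1000; 453/1000+547/1000→1. L = 2563/1000 ≈ 2.5630.
Efficiency = H/L = 2.5389/2.5630 = 99.1%.

99.1%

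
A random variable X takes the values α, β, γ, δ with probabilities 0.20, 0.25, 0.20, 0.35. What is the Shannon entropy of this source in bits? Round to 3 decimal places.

H = −Σ pᵢ log₂ pᵢ.
−0.20·log₂(0.20) = 0.4644
−0.25·log₂(0.25) = 0.5000
−0.20·log₂(0.20) = 0.4644
−0.35·log₂(0.35) = 0.5301
Sum ≈ 1.9589 → 1.959 bits.

1.959 bits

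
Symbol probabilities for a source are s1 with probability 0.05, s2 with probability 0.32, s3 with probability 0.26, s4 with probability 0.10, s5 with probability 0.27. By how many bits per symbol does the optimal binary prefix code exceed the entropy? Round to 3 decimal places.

0.060 bits

Entropy H = −Σ p log₂ p ≈ 2.0896 bits.
Huffman merges: 1/20+1/10→3/20; 3/20+13/50→41/100; 27/100+8/25→59/100; 41/100+59/100→1. L = 43/20 ≈ 2.1500.
L − H = 2.1500 − 2.0896 = 0.060 bits.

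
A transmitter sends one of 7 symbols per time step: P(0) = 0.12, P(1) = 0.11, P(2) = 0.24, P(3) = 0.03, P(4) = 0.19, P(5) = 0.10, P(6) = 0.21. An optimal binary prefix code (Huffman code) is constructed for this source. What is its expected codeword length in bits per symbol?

Repeatedly combine the two least-probable nodes; the expected code length is the sum of the merged weights.
merge 3/100 + 1/10 → 13/100
merge 11/100 + 3/25 → 23/100
merge 13/100 + 19/100 → 8/25
merge 21/100 + 23/100 → 11/25
merge 6/25 + 8/25 → 14/25
merge 11/25 + 14/25 → 1
L = 13/100 + 23/100 + 8/25 + 11/25 + 14/25 + 1 = 67/25 = 2.68 bits/symbol.

2.68 bits/symbol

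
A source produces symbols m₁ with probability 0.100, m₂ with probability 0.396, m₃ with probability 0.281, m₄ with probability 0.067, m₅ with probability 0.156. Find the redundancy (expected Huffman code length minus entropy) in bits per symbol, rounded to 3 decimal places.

Entropy H = −Σ p log₂ p ≈ 2.0554 bits.
Huffman merges: 67/1000+1/10→167/1000; 39/250+167/1000→323/1000; 281/1000+323/1000→151/250; 99/250+151/250→1. L = 1047/500 ≈ 2.0940.
L − H = 2.0940 − 2.0554 = 0.039 bits.

0.039 bits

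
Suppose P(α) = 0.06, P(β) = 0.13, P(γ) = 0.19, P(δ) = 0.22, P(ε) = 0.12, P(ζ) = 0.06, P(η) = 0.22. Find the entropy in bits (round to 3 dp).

2.653 bits

H = −Σ pᵢ log₂ pᵢ.
−0.06·log₂(0.06) = 0.2435
−0.13·log₂(0.13) = 0.3826
−0.19·log₂(0.19) = 0.4552
−0.22·log₂(0.22) = 0.4806
−0.12·log₂(0.12) = 0.3671
−0.06·log₂(0.06) = 0.2435
−0.22·log₂(0.22) = 0.4806
Sum ≈ 2.6532 → 2.653 bits.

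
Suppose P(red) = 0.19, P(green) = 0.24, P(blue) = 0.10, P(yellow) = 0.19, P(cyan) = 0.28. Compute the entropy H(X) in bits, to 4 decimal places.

H = −Σ pᵢ log₂ pᵢ.
−0.19·log₂(0.19) = 0.4552
−0.24·log₂(0.24) = 0.4941
−0.10·log₂(0.10) = 0.3322
−0.19·log₂(0.19) = 0.4552
−0.28·log₂(0.28) = 0.5142
Sum ≈ 2.2510 → 2.2510 bits.

2.2510 bits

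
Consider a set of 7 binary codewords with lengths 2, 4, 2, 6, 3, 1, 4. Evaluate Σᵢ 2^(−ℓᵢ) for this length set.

1.265625

With common denominator 2^6 = 64: Σ 2^(−ℓᵢ) = 16/64 + 4/64 + 16/64 + 1/64 + 8/64 + 32/64 + 4/64 = 81/64 = 1.265625.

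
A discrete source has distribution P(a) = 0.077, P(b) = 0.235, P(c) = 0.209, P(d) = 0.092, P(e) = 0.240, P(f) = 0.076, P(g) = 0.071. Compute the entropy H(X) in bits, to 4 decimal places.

H = −Σ pᵢ log₂ pᵢ.
−0.077·log₂(0.077) = 0.2848
−0.235·log₂(0.235) = 0.4910
−0.209·log₂(0.209) = 0.4720
−0.092·log₂(0.092) = 0.3167
−0.240·log₂(0.240) = 0.4941
−0.076·log₂(0.076) = 0.2826
−0.071·log₂(0.071) = 0.2709
Sum ≈ 2.6121 → 2.6121 bits.

2.6121 bits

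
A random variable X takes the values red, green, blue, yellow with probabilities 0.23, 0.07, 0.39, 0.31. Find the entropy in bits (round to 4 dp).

1.8098 bits

H = −Σ pᵢ log₂ pᵢ.
−0.23·log₂(0.23) = 0.4877
−0.07·log₂(0.07) = 0.2686
−0.39·log₂(0.39) = 0.5298
−0.31·log₂(0.31) = 0.5238
Sum ≈ 1.8098 → 1.8098 bits.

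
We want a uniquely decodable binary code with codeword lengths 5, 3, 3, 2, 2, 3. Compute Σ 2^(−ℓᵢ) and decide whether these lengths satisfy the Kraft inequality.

With common denominator 2^5 = 32: Σ 2^(−ℓᵢ) = 1/32 + 4/32 + 4/32 + 8/32 + 8/32 + 4/32 = 29/32 = 0.90625.
Kraft's inequality requires Σ ≤ 1; here Σ = 0.90625 ≤ 1, so such a prefix code exists.

0.90625; yes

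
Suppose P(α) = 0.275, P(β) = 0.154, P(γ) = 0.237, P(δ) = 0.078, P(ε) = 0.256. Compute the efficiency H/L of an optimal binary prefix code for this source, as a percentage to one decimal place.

99.0%

Entropy H = −Σ p log₂ p ≈ 2.2104 bits.
Huffman merges: 39/500+77/500→29/125; 29/125+237/1000→469/1000; 32/125+11/40→531/1000; 469/1000+531/1000→1. L = 279/125 ≈ 2.2320.
Efficiency = H/L = 2.2104/2.2320 = 99.0%.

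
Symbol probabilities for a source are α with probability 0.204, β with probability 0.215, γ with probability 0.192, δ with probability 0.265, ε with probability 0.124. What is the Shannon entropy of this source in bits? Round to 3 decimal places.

H = −Σ pᵢ log₂ pᵢ.
−0.204·log₂(0.204) = 0.4678
−0.215·log₂(0.215) = 0.4768
−0.192·log₂(0.192) = 0.4571
−0.265·log₂(0.265) = 0.5077
−0.124·log₂(0.124) = 0.3734
Sum ≈ 2.2829 → 2.283 bits.

2.283 bits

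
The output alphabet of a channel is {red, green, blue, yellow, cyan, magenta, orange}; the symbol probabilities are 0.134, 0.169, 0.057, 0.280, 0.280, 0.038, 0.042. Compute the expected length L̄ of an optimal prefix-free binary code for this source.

Repeatedly combine the two least-probable nodes; the expected code length is the sum of the merged weights.
merge 19/500 + 21/500 → 2/25
merge 57/1000 + 2/25 → 137/1000
merge 67/500 + 137/1000 → 271/1000
merge 169/1000 + 271/1000 → 11/25
merge 7/25 + 7/25 → 14/25
merge 11/25 + 14/25 → 1
L = 2/25 + 137/1000 + 271/1000 + 11/25 + 14/25 + 1 = 311/125 = 2.488 bits/symbol.

2.488 bits/symbol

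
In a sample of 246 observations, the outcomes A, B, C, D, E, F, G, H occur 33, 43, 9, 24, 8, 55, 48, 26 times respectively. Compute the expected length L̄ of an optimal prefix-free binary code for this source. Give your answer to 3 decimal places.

2.817 bits/symbol

Probabilities are the counts divided by 246.
Repeatedly combine the two least-probable nodes; the expected code length is the sum of the merged weights.
merge 4/123 + 3/82 → 17/246
merge 17/246 + 4/41 → 1/6
merge 13/123 + 11/82 → 59/246
merge 1/6 + 43/246 → 14/41
merge 8/41 + 55/246 → 103/246
merge 59/246 + 14/41 → 143/246
merge 103/246 + 143/246 → 1
L = 17/246 + 1/6 + 59/246 + 14/41 + 103/246 + 143/246 + 1 = 231/82 ≈ 2.817 bits/symbol.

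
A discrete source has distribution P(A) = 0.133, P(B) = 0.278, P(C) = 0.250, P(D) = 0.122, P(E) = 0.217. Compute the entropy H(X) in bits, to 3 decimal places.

2.249 bits

H = −Σ pᵢ log₂ pᵢ.
−0.133·log₂(0.133) = 0.3871
−0.278·log₂(0.278) = 0.5134
−0.250·log₂(0.250) = 0.5000
−0.122·log₂(0.122) = 0.3703
−0.217·log₂(0.217) = 0.4783
Sum ≈ 2.2491 → 2.249 bits.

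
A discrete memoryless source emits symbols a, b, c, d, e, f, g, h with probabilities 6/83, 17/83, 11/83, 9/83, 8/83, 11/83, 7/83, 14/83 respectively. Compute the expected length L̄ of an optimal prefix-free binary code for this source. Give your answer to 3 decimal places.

Repeatedly combine the two least-probable nodes; the expected code length is the sum of the merged weights.
merge 6/83 + 7/83 → 13/83
merge 8/83 + 9/83 → 17/83
merge 11/83 + 11/83 → 22/83
merge 13/83 + 14/83 → 27/83
merge 17/83 + 17/83 → 34/83
merge 22/83 + 27/83 → 49/83
merge 34/83 + 49/83 → 1
L = 13/83 + 17/83 + 22/83 + 27/83 + 34/83 + 49/83 + 1 = 245/83 ≈ 2.952 bits/symbol.

2.952 bits/symbol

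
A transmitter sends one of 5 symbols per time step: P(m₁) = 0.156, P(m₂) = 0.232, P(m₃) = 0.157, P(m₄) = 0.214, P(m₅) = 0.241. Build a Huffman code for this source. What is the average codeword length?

2.313 bits/symbol

Repeatedly combine the two least-probable nodes; the expected code length is the sum of the merged weights.
merge 39/250 + 157/1000 → 313/1000
merge 107/500 + 29/125 → 223/500
merge 241/1000 + 313/1000 → 277/500
merge 223/500 + 277/500 → 1
L = 313/1000 + 223/500 + 277/500 + 1 = 2313/1000 = 2.313 bits/symbol.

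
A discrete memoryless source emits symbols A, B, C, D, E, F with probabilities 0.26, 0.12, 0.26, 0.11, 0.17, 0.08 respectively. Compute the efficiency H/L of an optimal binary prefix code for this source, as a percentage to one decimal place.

99.0%

Entropy H = −Σ p log₂ p ≈ 2.4540 bits.
Huffman merges: 2/25+11/100→19/100; 3/25+17/100→29/100; 19/100+13/50→9/20; 13/50+29/100→11/20; 9/20+11/20→1. L = 62/25 ≈ 2.4800.
Efficiency = H/L = 2.4540/2.4800 = 99.0%.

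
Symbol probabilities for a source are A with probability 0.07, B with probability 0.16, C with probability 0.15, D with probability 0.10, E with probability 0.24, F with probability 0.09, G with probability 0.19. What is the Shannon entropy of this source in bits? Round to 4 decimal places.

H = −Σ pᵢ log₂ pᵢ.
−0.07·log₂(0.07) = 0.2686
−0.16·log₂(0.16) = 0.4230
−0.15·log₂(0.15) = 0.4105
−0.10·log₂(0.10) = 0.3322
−0.24·log₂(0.24) = 0.4941
−0.09·log₂(0.09) = 0.3127
−0.19·log₂(0.19) = 0.4552
Sum ≈ 2.6963 → 2.6963 bits.

2.6963 bits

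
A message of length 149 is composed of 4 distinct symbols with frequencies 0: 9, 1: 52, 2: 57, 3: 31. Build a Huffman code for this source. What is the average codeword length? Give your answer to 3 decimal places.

Probabilities are the counts divided by 149.
Repeatedly combine the two least-probable nodes; the expected code length is the sum of the merged weights.
merge 9/149 + 31/149 → 40/149
merge 40/149 + 52/149 → 92/149
merge 57/149 + 92/149 → 1
L = 40/149 + 92/149 + 1 = 281/149 ≈ 1.886 bits/symbol.

1.886 bits/symbol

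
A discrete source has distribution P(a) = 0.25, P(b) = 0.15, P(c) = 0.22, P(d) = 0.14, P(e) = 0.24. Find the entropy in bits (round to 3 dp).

H = −Σ pᵢ log₂ pᵢ.
−0.25·log₂(0.25) = 0.5000
−0.15·log₂(0.15) = 0.4105
−0.22·log₂(0.22) = 0.4806
−0.14·log₂(0.14) = 0.3971
−0.24·log₂(0.24) = 0.4941
Sum ≈ 2.2824 → 2.282 bits.

2.282 bits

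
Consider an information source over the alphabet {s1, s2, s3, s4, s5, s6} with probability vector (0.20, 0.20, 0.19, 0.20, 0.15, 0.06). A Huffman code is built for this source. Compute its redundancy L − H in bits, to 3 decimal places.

0.098 bits

Entropy H = −Σ p log₂ p ≈ 2.5025 bits.
Huffman merges: 3/50+3/20→21/100; 19/100+1/5→39/100; 1/5+1/5→2/5; 21/100+39/100→3/5; 2/5+3/5→1. L = 13/5 ≈ 2.6000.
L − H = 2.6000 − 2.5025 = 0.098 bits.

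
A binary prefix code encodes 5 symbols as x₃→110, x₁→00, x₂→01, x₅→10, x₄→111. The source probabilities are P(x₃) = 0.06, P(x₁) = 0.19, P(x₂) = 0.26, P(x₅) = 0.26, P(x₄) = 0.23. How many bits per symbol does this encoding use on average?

2.29 bits/symbol

L̄ = Σ pᵢ·ℓᵢ = 0.06·3 + 0.19·2 + 0.26·2 + 0.26·2 + 0.23·3 = 2.29 bits/symbol.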